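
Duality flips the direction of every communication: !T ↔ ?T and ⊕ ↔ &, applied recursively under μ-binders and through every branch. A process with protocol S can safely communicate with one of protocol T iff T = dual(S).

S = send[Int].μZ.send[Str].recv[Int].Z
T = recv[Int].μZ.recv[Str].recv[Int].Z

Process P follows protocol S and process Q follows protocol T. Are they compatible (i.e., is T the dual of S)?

send[Int] | recv[Int]  ✓
  μZ | μZ  ✓ (binder kept)
    send[Str] | recv[Str]  ✓
      recv[Int] | recv[Int]  ✗ same direction on both sides — not dual

NO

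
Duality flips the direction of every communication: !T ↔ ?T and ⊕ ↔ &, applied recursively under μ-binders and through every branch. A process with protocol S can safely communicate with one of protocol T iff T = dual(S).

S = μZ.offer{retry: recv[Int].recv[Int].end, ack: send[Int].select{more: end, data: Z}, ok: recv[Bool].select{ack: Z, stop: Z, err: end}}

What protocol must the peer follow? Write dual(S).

μZ.select{retry: send[Int].send[Int].end, ack: recv[Int].offer{more: end, data: Z}, ok: send[Bool].offer{ack: Z, stop: Z, err: end}}

μZ = μZ  (binder kept)
  offer{retry,ack,ok} = select{retry,ack,ok}  (offer→select)
    [retry]
      recv[Int] = send[Int]
        recv[Int] = send[Int]
          end self-dual
    [ack]
      send[Int] = recv[Int]
        select{more,data} = offer{more,data}  (internal→external)
          [more]
            end self-dual
          [data]
            Z self-dual
    [ok]
      recv[Bool] = send[Bool]
        select{ack,stop,err} = offer{ack,stop,err}  (internal→external)
          [ack]
            Z self-dual
          [stop]
            Z self-dual
          [err]
            end self-dual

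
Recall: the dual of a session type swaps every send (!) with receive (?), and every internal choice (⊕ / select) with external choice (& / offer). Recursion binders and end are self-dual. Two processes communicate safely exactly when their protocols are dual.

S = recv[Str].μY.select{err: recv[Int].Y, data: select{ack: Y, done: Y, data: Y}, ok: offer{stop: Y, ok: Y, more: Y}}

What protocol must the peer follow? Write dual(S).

send[Str].μY.offer{err: send[Int].Y, data: offer{ack: Y, done: Y, data: Y}, ok: select{stop: Y, ok: Y, more: Y}}

recv[Str] = send[Str]
  μY = μY  (μ self-dual)
    select{err,data,ok} = offer{err,data,ok}  (⊕→&)
      case err:
        recv[Int] = send[Int]
          Y self-dual
      case data:
        select{ack,done,data} = offer{ack,done,data}  (⊕→&)
          case ack:
            Y self-dual
          case done:
            Y self-dual
          case data:
            Y self-dual
      case ok:
        offer{stop,ok,more} = select{stop,ok,more}  (&→⊕)
          case stop:
            Y self-dual
          case ok:
            Y self-dual
          case more:
            Y self-dual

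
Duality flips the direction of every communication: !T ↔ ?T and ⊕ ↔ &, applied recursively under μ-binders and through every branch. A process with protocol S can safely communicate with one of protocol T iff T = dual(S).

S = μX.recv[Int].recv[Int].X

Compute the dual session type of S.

μX = μX  (μ self-dual)
  recv[Int] = send[Int]
    recv[Int] = send[Int]
      X ↦ X

μX.send[Int].send[Int].X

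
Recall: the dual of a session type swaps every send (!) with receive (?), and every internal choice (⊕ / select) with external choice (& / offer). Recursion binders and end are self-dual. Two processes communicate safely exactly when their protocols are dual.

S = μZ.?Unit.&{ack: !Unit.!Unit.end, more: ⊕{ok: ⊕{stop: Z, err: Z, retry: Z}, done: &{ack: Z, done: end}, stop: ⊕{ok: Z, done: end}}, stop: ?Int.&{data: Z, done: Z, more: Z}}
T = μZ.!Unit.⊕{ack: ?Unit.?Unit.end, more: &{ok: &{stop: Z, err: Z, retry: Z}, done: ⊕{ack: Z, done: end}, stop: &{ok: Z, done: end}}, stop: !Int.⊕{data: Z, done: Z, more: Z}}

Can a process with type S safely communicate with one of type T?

μZ ‖ μZ  match (rec unchanged)
  ?Unit ‖ !Unit  match
    &{ack,more,stop} ‖ ⊕{ack,more,stop}  match labels match
      case ack:
        !Unit ‖ ?Unit  match
          !Unit ‖ ?Unit  match
            end ‖ end  match
      case more:
        ⊕{ok,done,stop} ‖ &{ok,done,stop}  match labels match
          case ok:
            ⊕{stop,err,retry} ‖ &{stop,err,retry}  match labels match
              case stop:
                Z ‖ Z  match
              case err:
                Z ‖ Z  match
              case retry:
                Z ‖ Z  match
          case done:
            &{ack,done} ‖ ⊕{ack,done}  match labels match
              case ack:
                Z ‖ Z  match
              case done:
                end ‖ end  match
          case stop:
            ⊕{ok,done} ‖ &{ok,done}  match labels match
              case ok:
                Z ‖ Z  match
              case done:
                end ‖ end  match
      case stop:
        ?Int ‖ !Int  match
          &{data,done,more} ‖ ⊕{data,done,more}  match labels match
            case data:
              Z ‖ Z  match
            case done:
              Z ‖ Z  match
            case more:
              Z ‖ Z  match

YES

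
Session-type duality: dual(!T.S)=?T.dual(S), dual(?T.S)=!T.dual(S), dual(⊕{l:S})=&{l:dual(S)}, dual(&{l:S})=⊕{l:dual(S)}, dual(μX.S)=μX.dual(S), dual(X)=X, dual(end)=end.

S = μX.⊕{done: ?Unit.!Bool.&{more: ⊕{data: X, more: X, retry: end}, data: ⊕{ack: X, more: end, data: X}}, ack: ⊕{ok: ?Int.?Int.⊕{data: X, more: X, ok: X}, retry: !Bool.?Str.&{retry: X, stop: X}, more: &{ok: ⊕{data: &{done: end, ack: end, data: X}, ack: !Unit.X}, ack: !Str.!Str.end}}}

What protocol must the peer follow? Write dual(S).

μX.&{done: !Unit.?Bool.⊕{more: &{data: X, more: X, retry: end}, data: &{ack: X, more: end, data: X}}, ack: &{ok: !Int.!Int.&{data: X, more: X, ok: X}, retry: ?Bool.!Str.⊕{retry: X, stop: X}, more: ⊕{ok: &{data: ⊕{done: end, ack: end, data: X}, ack: ?Unit.X}, ack: ?Str.?Str.end}}}

μX → μX  (binder kept)
  ⊕{done,ack} → &{done,ack}  (select→offer)
    case done:
      ?Unit → !Unit
        !Bool → ?Bool
          &{more,data} → ⊕{more,data}  (offer→select)
            case more:
              ⊕{data,more,retry} → &{data,more,retry}  (select→offer)
                case data:
                  X ↦ X
                case more:
                  X ↦ X
                case retry:
                  end ↦ end
            case data:
              ⊕{ack,more,data} → &{ack,more,data}  (select→offer)
                case ack:
                  X ↦ X
                case more:
                  end ↦ end
                case data:
                  X ↦ X
    case ack:
      ⊕{ok,retry,more} → &{ok,retry,more}  (select→offer)
        case ok:
          ?Int → !Int
            ?Int → !Int
              ⊕{data,more,ok} → &{data,more,ok}  (select→offer)
                case data:
                  X ↦ X
                case more:
                  X ↦ X
                case ok:
                  X ↦ X
        case retry:
          !Bool → ?Bool
            ?Str → !Str
              &{retry,stop} → ⊕{retry,stop}  (offer→select)
                case retry:
                  X ↦ X
                case stop:
                  X ↦ X
        case more:
          &{ok,ack} → ⊕{ok,ack}  (offer→select)
            case ok:
              ⊕{data,ack} → &{data,ack}  (select→offer)
                case data:
                  &{done,ack,data} → ⊕{done,ack,data}  (offer→select)
                    case done:
                      end ↦ end
                    case ack:
                      end ↦ end
                    case data:
                      X ↦ X
                case ack:
                  !Unit → ?Unit
                    X ↦ X
            case ack:
              !Str → ?Str
                !Str → ?Str
                  end ↦ end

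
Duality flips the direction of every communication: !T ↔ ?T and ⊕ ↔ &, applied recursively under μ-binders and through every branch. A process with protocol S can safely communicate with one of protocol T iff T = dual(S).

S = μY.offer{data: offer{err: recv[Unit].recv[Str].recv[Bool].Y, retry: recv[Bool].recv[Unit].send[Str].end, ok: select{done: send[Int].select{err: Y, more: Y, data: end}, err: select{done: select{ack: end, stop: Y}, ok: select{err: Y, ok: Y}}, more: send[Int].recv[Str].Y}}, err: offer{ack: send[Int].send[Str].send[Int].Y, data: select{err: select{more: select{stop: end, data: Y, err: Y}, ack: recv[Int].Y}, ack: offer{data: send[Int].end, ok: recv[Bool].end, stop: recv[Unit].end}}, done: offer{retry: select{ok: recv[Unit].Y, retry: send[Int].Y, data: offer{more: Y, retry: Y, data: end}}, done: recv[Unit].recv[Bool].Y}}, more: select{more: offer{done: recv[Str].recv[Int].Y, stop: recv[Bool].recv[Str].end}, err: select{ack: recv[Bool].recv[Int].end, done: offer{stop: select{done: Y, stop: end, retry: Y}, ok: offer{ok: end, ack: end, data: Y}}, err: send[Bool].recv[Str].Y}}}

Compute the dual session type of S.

μY → μY  (rec unchanged)
  offer{data,err,more} → select{data,err,more}  (&→⊕)
    • data:
      offer{err,retry,ok} → select{err,retry,ok}  (&→⊕)
        • err:
          recv[Unit] → send[Unit]
            recv[Str] → send[Str]
              recv[Bool] → send[Bool]
                Y self-dual
        • retry:
          recv[Bool] → send[Bool]
            recv[Unit] → send[Unit]
              send[Str] → recv[Str]
                end self-dual
        • ok:
          select{done,err,more} → offer{done,err,more}  (internal→external)
            • done:
              send[Int] → recv[Int]
                select{err,more,data} → offer{err,more,data}  (internal→external)
                  • err:
                    Y self-dual
                  • more:
                    Y self-dual
                  • data:
                    end self-dual
            • err:
              select{done,ok} → offer{done,ok}  (internal→external)
                • done:
                  select{ack,stop} → offer{ack,stop}  (internal→external)
                    • ack:
                      end self-dual
                    • stop:
                      Y self-dual
                • ok:
                  select{err,ok} → offer{err,ok}  (internal→external)
                    • err:
                      Y self-dual
                    • ok:
                      Y self-dual
            • more:
              send[Int] → recv[Int]
                recv[Str] → send[Str]
                  Y self-dual
    • err:
      offer{ack,data,done} → select{ack,data,done}  (&→⊕)
        • ack:
          send[Int] → recv[Int]
            send[Str] → recv[Str]
              send[Int] → recv[Int]
                Y self-dual
        • data:
          select{err,ack} → offer{err,ack}  (internal→external)
            • err:
              select{more,ack} → offer{more,ack}  (internal→external)
                • more:
                  select{stop,data,err} → offer{stop,data,err}  (internal→external)
                    • stop:
                      end self-dual
                    • data:
                      Y self-dual
                    • err:
                      Y self-dual
                • ack:
                  recv[Int] → send[Int]
                    Y self-dual
            • ack:
              offer{data,ok,stop} → select{data,ok,stop}  (&→⊕)
                • data:
                  send[Int] → recv[Int]
                    end self-dual
                • ok:
                  recv[Bool] → send[Bool]
                    end self-dual
                • stop:
                  recv[Unit] → send[Unit]
                    end self-dual
        • done:
          offer{retry,done} → select{retry,done}  (&→⊕)
            • retry:
              select{ok,retry,data} → offer{ok,retry,data}  (internal→external)
                • ok:
                  recv[Unit] → send[Unit]
                    Y self-dual
                • retry:
                  send[Int] → recv[Int]
                    Y self-dual
                • data:
                  offer{more,retry,data} → select{more,retry,data}  (&→⊕)
                    • more:
                      Y self-dual
                    • retry:
                      Y self-dual
                    • data:
                      end self-dual
            • done:
              recv[Unit] → send[Unit]
                recv[Bool] → send[Bool]
                  Y self-dual
    • more:
      select{more,err} → offer{more,err}  (internal→external)
        • more:
          offer{done,stop} → select{done,stop}  (&→⊕)
            • done:
              recv[Str] → send[Str]
                recv[Int] → send[Int]
                  Y self-dual
            • stop:
              recv[Bool] → send[Bool]
                recv[Str] → send[Str]
                  end self-dual
        • err:
          select{ack,done,err} → offer{ack,done,err}  (internal→external)
            • ack:
              recv[Bool] → send[Bool]
                recv[Int] → send[Int]
                  end self-dual
            • done:
              offer{stop,ok} → select{stop,ok}  (&→⊕)
                • stop:
                  select{done,stop,retry} → offer{done,stop,retry}  (internal→external)
                    • done:
                      Y self-dual
                    • stop:
                      end self-dual
                    • retry:
                      Y self-dual
                • ok:
                  offer{ok,ack,data} → select{ok,ack,data}  (&→⊕)
                    • ok:
                      end self-dual
                    • ack:
                      end self-dual
                    • data:
                      Y self-dual
            • err:
              send[Bool] → recv[Bool]
                recv[Str] → send[Str]
                  Y self-dual

μY.select{data: select{err: send[Unit].send[Str].send[Bool].Y, retry: send[Bool].send[Unit].recv[Str].end, ok: offer{done: recv[Int].offer{err: Y, more: Y, data: end}, err: offer{done: offer{ack: end, stop: Y}, ok: offer{err: Y, ok: Y}}, more: recv[Int].send[Str].Y}}, err: select{ack: recv[Int].recv[Str].recv[Int].Y, data: offer{err: offer{more: offer{stop: end, data: Y, err: Y}, ack: send[Int].Y}, ack: select{data: recv[Int].end, ok: send[Bool].end, stop: send[Unit].end}}, done: select{retry: offer{ok: send[Unit].Y, retry: recv[Int].Y, data: select{more: Y, retry: Y, data: end}}, done: send[Unit].send[Bool].Y}}, more: offer{more: select{done: send[Str].send[Int].Y, stop: send[Bool].send[Str].end}, err: offer{ack: send[Bool].send[Int].end, done: select{stop: offer{done: Y, stop: end, retry: Y}, ok: select{ok: end, ack: end, data: Y}}, err: recv[Bool].send[Str].Y}}}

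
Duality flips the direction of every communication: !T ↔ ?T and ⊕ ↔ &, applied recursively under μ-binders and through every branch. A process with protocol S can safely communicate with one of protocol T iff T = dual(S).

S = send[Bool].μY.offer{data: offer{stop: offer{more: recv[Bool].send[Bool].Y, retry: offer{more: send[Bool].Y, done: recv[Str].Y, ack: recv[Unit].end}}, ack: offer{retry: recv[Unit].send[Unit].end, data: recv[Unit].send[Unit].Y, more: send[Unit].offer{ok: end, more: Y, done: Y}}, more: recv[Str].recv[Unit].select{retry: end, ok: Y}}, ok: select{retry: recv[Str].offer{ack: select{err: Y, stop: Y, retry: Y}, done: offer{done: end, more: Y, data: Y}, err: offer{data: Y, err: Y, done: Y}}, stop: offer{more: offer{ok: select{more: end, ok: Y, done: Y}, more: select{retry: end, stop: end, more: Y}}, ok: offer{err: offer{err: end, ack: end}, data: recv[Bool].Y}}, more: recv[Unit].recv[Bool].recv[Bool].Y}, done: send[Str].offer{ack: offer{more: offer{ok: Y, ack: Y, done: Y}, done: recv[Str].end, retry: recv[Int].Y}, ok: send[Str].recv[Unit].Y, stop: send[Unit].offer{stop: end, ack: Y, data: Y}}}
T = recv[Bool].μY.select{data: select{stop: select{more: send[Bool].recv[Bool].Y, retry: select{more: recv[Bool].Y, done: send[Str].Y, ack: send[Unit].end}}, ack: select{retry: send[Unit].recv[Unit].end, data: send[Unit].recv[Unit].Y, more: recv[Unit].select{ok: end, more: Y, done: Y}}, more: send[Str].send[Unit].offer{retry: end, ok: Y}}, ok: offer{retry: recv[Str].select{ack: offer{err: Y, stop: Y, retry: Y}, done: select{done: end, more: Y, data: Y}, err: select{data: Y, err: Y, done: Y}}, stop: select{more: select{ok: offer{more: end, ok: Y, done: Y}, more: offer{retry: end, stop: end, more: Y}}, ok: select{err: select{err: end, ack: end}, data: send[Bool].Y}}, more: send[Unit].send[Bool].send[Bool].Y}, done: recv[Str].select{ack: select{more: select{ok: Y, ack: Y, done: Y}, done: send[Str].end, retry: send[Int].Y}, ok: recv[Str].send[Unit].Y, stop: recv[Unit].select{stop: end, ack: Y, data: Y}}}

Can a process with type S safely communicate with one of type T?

send[Bool] vs recv[Bool]  match
  μY vs μY  match (binder kept)
    offer{data,ok,done} vs select{data,ok,done}  match label sets agree
      case data:
        offer{stop,ack,more} vs select{stop,ack,more}  match label sets agree
          case stop:
            offer{more,retry} vs select{more,retry}  match label sets agree
              case more:
                recv[Bool] vs send[Bool]  match
                  send[Bool] vs recv[Bool]  match
                    Y vs Y  match
              case retry:
                offer{more,done,ack} vs select{more,done,ack}  match label sets agree
                  case more:
                    send[Bool] vs recv[Bool]  match
                      Y vs Y  match
                  case done:
                    recv[Str] vs send[Str]  match
                      Y vs Y  match
                  case ack:
                    recv[Unit] vs send[Unit]  match
                      end vs end  match
          case ack:
            offer{retry,data,more} vs select{retry,data,more}  match label sets agree
              case retry:
                recv[Unit] vs send[Unit]  match
                  send[Unit] vs recv[Unit]  match
                    end vs end  match
              case data:
                recv[Unit] vs send[Unit]  match
                  send[Unit] vs recv[Unit]  match
                    Y vs Y  match
              case more:
                send[Unit] vs recv[Unit]  match
                  offer{ok,more,done} vs select{ok,more,done}  match label sets agree
                    case ok:
                      end vs end  match
                    case more:
                      Y vs Y  match
                    case done:
                      Y vs Y  match
          case more:
            recv[Str] vs send[Str]  match
              recv[Unit] vs send[Unit]  match
                select{retry,ok} vs offer{retry,ok}  match label sets agree
                  case retry:
                    end vs end  match
                  case ok:
                    Y vs Y  match
      case ok:
        select{retry,stop,more} vs offer{retry,stop,more}  match label sets agree
          case retry:
            recv[Str] vs recv[Str]  ✗ same direction on both sides — not dual

NO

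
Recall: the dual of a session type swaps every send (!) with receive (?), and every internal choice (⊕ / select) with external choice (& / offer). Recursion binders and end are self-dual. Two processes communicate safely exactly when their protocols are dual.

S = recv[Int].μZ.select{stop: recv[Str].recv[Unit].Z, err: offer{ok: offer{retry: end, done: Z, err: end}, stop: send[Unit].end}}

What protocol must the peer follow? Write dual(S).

recv[Int] → send[Int]
  μZ → μZ  (μ self-dual)
    select{stop,err} → offer{stop,err}  (internal→external)
      [stop]
        recv[Str] → send[Str]
          recv[Unit] → send[Unit]
            dual(Z) = Z
      [err]
        offer{ok,stop} → select{ok,stop}  (&→⊕)
          [ok]
            offer{retry,done,err} → select{retry,done,err}  (&→⊕)
              [retry]
                dual(end) = end
              [done]
                dual(Z) = Z
              [err]
                dual(end) = end
          [stop]
            send[Unit] → recv[Unit]
              dual(end) = end

send[Int].μZ.offer{stop: send[Str].send[Unit].Z, err: select{ok: select{retry: end, done: Z, err: end}, stop: recv[Unit].end}}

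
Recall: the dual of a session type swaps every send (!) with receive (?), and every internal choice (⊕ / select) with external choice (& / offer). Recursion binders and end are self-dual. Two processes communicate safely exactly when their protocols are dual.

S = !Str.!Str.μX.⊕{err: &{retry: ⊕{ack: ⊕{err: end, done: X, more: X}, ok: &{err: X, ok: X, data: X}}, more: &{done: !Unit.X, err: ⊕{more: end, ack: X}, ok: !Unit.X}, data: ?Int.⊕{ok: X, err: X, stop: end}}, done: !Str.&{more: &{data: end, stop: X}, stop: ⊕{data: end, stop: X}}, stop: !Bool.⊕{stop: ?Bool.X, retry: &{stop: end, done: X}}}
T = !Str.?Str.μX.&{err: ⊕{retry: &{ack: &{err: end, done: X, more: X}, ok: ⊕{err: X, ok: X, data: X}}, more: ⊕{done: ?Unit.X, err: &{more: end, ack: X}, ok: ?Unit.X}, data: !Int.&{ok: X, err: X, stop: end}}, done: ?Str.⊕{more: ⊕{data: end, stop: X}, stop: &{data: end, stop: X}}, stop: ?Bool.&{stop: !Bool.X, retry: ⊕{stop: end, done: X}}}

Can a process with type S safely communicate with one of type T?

NO

!Str vs !Str  ✗ same direction on both sides — not dual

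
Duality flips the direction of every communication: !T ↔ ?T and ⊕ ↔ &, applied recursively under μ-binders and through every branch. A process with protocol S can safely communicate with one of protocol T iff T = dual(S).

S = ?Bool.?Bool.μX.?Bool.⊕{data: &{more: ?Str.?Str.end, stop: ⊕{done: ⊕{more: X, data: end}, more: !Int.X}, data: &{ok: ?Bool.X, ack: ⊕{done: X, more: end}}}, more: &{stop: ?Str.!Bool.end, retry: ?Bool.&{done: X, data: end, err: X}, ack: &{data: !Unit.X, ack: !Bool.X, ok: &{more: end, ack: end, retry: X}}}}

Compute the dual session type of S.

?Bool = !Bool
  ?Bool = !Bool
    μX = μX  (rec unchanged)
      ?Bool = !Bool
        ⊕{data,more} = &{data,more}  (internal→external)
          case data:
            &{more,stop,data} = ⊕{more,stop,data}  (offer→select)
              case more:
                ?Str = !Str
                  ?Str = !Str
                    end ↦ end
              case stop:
                ⊕{done,more} = &{done,more}  (internal→external)
                  case done:
                    ⊕{more,data} = &{more,data}  (internal→external)
                      case more:
                        X ↦ X
                      case data:
                        end ↦ end
                  case more:
                    !Int = ?Int
                      X ↦ X
              case data:
                &{ok,ack} = ⊕{ok,ack}  (offer→select)
                  case ok:
                    ?Bool = !Bool
                      X ↦ X
                  case ack:
                    ⊕{done,more} = &{done,more}  (internal→external)
                      case done:
                        X ↦ X
                      case more:
                        end ↦ end
          case more:
            &{stop,retry,ack} = ⊕{stop,retry,ack}  (offer→select)
              case stop:
                ?Str = !Str
                  !Bool = ?Bool
                    end ↦ end
              case retry:
                ?Bool = !Bool
                  &{done,data,err} = ⊕{done,data,err}  (offer→select)
                    case done:
                      X ↦ X
                    case data:
                      end ↦ end
                    case err:
                      X ↦ X
              case ack:
                &{data,ack,ok} = ⊕{data,ack,ok}  (offer→select)
                  case data:
                    !Unit = ?Unit
                      X ↦ X
                  case ack:
                    !Bool = ?Bool
                      X ↦ X
                  case ok:
                    &{more,ack,retry} = ⊕{more,ack,retry}  (offer→select)
                      case more:
                        end ↦ end
                      case ack:
                        end ↦ end
                      case retry:
                        X ↦ X

!Bool.!Bool.μX.!Bool.&{data: ⊕{more: !Str.!Str.end, stop: &{done: &{more: X, data: end}, more: ?Int.X}, data: ⊕{ok: !Bool.X, ack: &{done: X, more: end}}}, more: ⊕{stop: !Str.?Bool.end, retry: !Bool.⊕{done: X, data: end, err: X}, ack: ⊕{data: ?Unit.X, ack: ?Bool.X, ok: ⊕{more: end, ack: end, retry: X}}}}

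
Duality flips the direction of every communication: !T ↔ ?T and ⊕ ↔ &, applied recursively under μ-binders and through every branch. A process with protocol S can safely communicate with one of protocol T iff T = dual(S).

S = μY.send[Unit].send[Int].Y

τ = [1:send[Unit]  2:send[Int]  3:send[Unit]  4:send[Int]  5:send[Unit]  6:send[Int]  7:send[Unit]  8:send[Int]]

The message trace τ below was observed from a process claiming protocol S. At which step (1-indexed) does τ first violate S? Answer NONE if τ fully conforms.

NONE

@1 send[Unit]  match  cont: send[Int].μY.…
@2 send[Int]  match  cont: μY.…
@3 send[Unit]  match  cont: send[Int].μY.…
@4 send[Int]  match  cont: μY.…
@5 send[Unit]  match  cont: send[Int].μY.…
@6 send[Int]  match  cont: μY.…
@7 send[Unit]  match  cont: send[Int].μY.…
@8 send[Int]  match  cont: μY.…
trace exhausted — no violation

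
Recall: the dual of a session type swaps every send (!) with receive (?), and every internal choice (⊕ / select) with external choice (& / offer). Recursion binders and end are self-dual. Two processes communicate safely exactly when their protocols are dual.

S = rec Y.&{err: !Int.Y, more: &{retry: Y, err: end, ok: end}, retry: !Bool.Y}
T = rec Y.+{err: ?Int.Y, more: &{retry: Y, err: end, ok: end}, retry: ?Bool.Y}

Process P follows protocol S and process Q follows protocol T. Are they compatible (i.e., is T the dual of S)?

rec Y vs rec Y  match (μ self-dual)
  &{err,more,retry} vs +{err,more,retry}  match label sets agree
    case err:
      !Int vs ?Int  match
        Y vs Y  match
    case more:
      &{retry,err,ok} vs &{retry,err,ok}  ✗ choice polarity not flipped — not dual

NO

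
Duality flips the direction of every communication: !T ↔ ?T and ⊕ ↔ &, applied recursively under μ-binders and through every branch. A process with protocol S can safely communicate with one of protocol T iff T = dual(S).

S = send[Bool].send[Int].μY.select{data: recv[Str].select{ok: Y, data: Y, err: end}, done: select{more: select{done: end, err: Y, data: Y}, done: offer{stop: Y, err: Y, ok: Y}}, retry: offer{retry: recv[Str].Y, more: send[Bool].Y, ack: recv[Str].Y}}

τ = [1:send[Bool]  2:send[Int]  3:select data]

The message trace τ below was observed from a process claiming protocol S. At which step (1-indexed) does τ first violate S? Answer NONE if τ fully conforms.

NONE

[1] send[Bool]  match  now at send[Int].μY.…
[2] send[Int]  match  now at μY.…
[3] select data  match  now at recv[Str].select{ok: μY.…, data: μY.…, err: end}
τ conforms to S (length 3)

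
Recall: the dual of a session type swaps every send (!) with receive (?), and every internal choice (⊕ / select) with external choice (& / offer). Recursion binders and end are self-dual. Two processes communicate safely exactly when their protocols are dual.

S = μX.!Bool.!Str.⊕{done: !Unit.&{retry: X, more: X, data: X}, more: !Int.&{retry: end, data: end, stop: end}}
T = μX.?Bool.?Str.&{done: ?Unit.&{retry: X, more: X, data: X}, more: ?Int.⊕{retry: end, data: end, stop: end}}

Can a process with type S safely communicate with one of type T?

μX | μX  match (rec unchanged)
  !Bool | ?Bool  match
    !Str | ?Str  match
      ⊕{done,more} | &{done,more}  match same labels
        [done]
          !Unit | ?Unit  match
            &{retry,more,data} | &{retry,more,data}  ✗ choice polarity not flipped — not dual

NO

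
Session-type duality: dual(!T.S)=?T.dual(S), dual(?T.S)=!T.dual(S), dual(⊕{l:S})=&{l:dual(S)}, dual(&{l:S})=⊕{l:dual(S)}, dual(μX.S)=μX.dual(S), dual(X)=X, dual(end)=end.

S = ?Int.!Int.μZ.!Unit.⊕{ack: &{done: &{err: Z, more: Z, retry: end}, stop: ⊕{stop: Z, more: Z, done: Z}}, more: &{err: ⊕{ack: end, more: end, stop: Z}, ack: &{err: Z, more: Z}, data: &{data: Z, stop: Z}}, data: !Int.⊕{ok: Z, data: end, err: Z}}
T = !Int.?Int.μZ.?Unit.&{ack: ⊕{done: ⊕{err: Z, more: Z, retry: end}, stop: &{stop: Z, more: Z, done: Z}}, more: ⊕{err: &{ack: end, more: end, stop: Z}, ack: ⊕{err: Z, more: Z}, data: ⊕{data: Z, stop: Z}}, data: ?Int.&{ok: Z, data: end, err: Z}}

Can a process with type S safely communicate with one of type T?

YES

?Int | !Int  ✓
  !Int | ?Int  ✓
    μZ | μZ  ✓ (rec unchanged)
      !Unit | ?Unit  ✓
        ⊕{ack,more,data} | &{ack,more,data}  ✓ label sets agree
          [ack]
            &{done,stop} | ⊕{done,stop}  ✓ label sets agree
              [done]
                &{err,more,retry} | ⊕{err,more,retry}  ✓ label sets agree
                  [err]
                    Z | Z  ✓
                  [more]
                    Z | Z  ✓
                  [retry]
                    end | end  ✓
              [stop]
                ⊕{stop,more,done} | &{stop,more,done}  ✓ label sets agree
                  [stop]
                    Z | Z  ✓
                  [more]
                    Z | Z  ✓
                  [done]
                    Z | Z  ✓
          [more]
            &{err,ack,data} | ⊕{err,ack,data}  ✓ label sets agree
              [err]
                ⊕{ack,more,stop} | &{ack,more,stop}  ✓ label sets agree
                  [ack]
                    end | end  ✓
                  [more]
                    end | end  ✓
                  [stop]
                    Z | Z  ✓
              [ack]
                &{err,more} | ⊕{err,more}  ✓ label sets agree
                  [err]
                    Z | Z  ✓
                  [more]
                    Z | Z  ✓
              [data]
                &{data,stop} | ⊕{data,stop}  ✓ label sets agree
                  [data]
                    Z | Z  ✓
                  [stop]
                    Z | Z  ✓
          [data]
            !Int | ?Int  ✓
              ⊕{ok,data,err} | &{ok,data,err}  ✓ label sets agree
                [ok]
                  Z | Z  ✓
                [data]
                  end | end  ✓
                [err]
                  Z | Z  ✓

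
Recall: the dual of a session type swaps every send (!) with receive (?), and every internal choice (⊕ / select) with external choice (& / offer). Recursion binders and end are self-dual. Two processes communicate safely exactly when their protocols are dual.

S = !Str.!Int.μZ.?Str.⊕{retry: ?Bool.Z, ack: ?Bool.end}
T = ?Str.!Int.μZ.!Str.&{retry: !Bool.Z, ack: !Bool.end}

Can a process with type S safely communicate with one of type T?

NO

!Str vs ?Str  ✓
  !Int vs !Int  ✗ same direction on both sides — not dual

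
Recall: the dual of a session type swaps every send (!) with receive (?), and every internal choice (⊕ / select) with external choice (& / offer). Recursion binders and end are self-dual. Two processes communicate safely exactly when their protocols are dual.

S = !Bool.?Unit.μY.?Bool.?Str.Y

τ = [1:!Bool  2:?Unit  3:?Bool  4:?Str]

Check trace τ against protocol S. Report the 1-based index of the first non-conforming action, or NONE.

@1 !Bool  ok  state: ?Unit.μY.…
@2 ?Unit  ok  state: μY.…
@3 ?Bool  ok  state: ?Str.μY.…
@4 ?Str  ok  state: μY.…
trace exhausted — no violation

NONE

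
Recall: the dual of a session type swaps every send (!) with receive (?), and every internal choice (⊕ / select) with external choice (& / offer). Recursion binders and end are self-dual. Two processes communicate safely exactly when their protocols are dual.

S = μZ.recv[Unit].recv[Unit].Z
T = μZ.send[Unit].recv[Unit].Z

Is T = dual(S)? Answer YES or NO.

NO

μZ | μZ  match (μ self-dual)
  recv[Unit] | send[Unit]  match
    recv[Unit] | recv[Unit]  ✗ same direction on both sides — not dual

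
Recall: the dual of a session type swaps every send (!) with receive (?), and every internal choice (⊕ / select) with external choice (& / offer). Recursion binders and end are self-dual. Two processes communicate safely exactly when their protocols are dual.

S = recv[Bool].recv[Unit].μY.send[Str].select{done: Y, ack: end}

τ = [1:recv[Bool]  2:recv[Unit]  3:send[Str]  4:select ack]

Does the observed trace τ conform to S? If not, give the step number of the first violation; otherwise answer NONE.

NONE

@1 recv[Bool]  ok  now at recv[Unit].μY.…
@2 recv[Unit]  ok  now at μY.…
@3 send[Str]  ok  now at select{done: μY.…, ack: end}
@4 select ack  ok  now at end
τ conforms to S (length 4)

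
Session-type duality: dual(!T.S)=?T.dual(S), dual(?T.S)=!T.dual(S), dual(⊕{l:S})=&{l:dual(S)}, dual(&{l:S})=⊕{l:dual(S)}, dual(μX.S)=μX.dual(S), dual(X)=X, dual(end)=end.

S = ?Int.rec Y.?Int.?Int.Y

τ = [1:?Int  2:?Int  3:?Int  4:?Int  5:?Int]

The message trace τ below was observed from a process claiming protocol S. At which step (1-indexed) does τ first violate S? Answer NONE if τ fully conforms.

NONE

[1] ?Int  match  cont: rec Y.…
[2] ?Int  match  cont: ?Int.rec Y.…
[3] ?Int  match  cont: rec Y.…
[4] ?Int  match  cont: ?Int.rec Y.…
[5] ?Int  match  cont: rec Y.…
trace exhausted — no violation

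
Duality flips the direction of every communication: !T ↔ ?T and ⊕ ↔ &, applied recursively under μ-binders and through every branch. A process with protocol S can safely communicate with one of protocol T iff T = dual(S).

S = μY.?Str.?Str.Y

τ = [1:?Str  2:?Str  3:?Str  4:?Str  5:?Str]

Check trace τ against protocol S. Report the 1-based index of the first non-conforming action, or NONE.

NONE

[1] ?Str  ✓  state: ?Str.μY.…
[2] ?Str  ✓  state: μY.…
[3] ?Str  ✓  state: ?Str.μY.…
[4] ?Str  ✓  state: μY.…
[5] ?Str  ✓  state: ?Str.μY.…
trace exhausted — no violation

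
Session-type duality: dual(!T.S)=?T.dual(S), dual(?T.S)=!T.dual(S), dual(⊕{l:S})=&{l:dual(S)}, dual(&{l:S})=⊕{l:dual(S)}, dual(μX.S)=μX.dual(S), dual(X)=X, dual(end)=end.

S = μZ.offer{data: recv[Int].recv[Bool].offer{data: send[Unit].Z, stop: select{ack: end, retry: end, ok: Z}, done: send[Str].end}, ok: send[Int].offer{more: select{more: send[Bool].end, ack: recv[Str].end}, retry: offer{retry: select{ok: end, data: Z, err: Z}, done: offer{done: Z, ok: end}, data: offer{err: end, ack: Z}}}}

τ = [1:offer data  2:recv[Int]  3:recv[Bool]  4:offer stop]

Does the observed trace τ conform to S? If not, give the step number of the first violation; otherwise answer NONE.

NONE

step 1: offer data  match  cont: recv[Int].recv[Bool].offer{data: send[Unit].μZ.…, stop: select{ack: end, retry: end, ok: μZ.…}, done: send[Str].end}
step 2: recv[Int]  match  cont: recv[Bool].offer{data: send[Unit].μZ.…, stop: select{ack: end, retry: end, ok: μZ.…}, done: send[Str].end}
step 3: recv[Bool]  match  cont: offer{data: send[Unit].μZ.…, stop: select{ack: end, retry: end, ok: μZ.…}, done: send[Str].end}
step 4: offer stop  match  cont: select{ack: end, retry: end, ok: μZ.…}
trace exhausted — no violation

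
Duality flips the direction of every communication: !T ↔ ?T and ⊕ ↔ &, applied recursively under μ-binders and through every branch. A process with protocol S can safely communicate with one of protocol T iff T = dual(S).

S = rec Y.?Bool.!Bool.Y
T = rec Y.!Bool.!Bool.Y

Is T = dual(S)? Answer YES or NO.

NO

rec Y vs rec Y  match (binder kept)
  ?Bool vs !Bool  match
    !Bool vs !Bool  ✗ same direction on both sides — not dual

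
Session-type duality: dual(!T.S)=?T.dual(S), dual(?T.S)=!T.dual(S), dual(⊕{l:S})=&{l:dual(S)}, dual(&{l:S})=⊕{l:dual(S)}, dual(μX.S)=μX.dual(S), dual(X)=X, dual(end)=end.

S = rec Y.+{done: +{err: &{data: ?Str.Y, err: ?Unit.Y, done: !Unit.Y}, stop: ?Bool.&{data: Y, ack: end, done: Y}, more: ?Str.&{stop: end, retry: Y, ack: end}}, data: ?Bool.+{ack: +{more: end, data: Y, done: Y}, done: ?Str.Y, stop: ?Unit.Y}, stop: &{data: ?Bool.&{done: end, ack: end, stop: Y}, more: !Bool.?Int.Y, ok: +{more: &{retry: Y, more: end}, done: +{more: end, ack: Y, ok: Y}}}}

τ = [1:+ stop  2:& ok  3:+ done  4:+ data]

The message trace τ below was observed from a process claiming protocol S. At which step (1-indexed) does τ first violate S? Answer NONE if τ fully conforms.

4

[1] + stop  ✓  state: &{data: ?Bool.&{done: end, ack: end, stop: rec Y.…}, more: !Bool.?Int.rec Y.…, ok: +{more: &{retry: rec Y.…, more: end}, done: +{more: end, ack: rec Y.…, ok: rec Y.…}}}
[2] & ok  ✓  state: +{more: &{retry: rec Y.…, more: end}, done: +{more: end, ack: rec Y.…, ok: rec Y.…}}
[3] + done  ✓  state: +{more: end, ack: rec Y.…, ok: rec Y.…}
[4] got + data, protocol expects + more or + ack or + ok  ✗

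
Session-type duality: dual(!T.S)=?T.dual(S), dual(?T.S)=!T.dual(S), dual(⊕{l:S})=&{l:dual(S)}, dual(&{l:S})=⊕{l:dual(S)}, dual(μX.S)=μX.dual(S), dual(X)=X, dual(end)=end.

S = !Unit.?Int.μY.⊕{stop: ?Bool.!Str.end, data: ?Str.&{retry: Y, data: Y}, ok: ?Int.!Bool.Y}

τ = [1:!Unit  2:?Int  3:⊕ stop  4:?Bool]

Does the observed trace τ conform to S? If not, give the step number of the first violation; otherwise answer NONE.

NONE

@1 !Unit  match  cont: ?Int.μY.…
@2 ?Int  match  cont: μY.…
@3 ⊕ stop  match  cont: ?Bool.!Str.end
@4 ?Bool  match  cont: !Str.end
all 4 steps conform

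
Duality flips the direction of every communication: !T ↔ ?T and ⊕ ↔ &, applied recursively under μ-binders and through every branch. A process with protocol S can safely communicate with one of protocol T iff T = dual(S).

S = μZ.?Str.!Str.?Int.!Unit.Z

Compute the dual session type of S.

μZ = μZ  (binder kept)
  ?Str = !Str
    !Str = ?Str
      ?Int = !Int
        !Unit = ?Unit
          Z self-dual

μZ.!Str.?Str.!Int.?Unit.Z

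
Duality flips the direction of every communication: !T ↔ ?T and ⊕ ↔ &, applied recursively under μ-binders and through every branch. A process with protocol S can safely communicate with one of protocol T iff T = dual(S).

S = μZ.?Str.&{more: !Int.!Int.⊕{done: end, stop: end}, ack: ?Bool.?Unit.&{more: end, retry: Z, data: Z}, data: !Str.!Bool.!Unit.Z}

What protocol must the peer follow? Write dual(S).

μZ ↦ μZ  (rec unchanged)
  ?Str ↦ !Str
    &{more,ack,data} ↦ ⊕{more,ack,data}  (offer→select)
      [more]
        !Int ↦ ?Int
          !Int ↦ ?Int
            ⊕{done,stop} ↦ &{done,stop}  (⊕→&)
              [done]
                dual(end) = end
              [stop]
                dual(end) = end
      [ack]
        ?Bool ↦ !Bool
          ?Unit ↦ !Unit
            &{more,retry,data} ↦ ⊕{more,retry,data}  (offer→select)
              [more]
                dual(end) = end
              [retry]
                dual(Z) = Z
              [data]
                dual(Z) = Z
      [data]
        !Str ↦ ?Str
          !Bool ↦ ?Bool
            !Unit ↦ ?Unit
              dual(Z) = Z

μZ.!Str.⊕{more: ?Int.?Int.&{done: end, stop: end}, ack: !Bool.!Unit.⊕{more: end, retry: Z, data: Z}, data: ?Str.?Bool.?Unit.Z}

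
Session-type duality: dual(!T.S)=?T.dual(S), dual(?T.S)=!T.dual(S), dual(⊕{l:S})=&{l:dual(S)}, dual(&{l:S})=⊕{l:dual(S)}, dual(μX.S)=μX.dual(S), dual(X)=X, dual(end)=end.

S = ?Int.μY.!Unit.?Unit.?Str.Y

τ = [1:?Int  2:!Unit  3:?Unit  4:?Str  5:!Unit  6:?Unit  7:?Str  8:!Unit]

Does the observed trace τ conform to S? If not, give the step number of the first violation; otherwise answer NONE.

NONE

[1] ?Int  ok  cont: μY.…
[2] !Unit  ok  cont: ?Unit.?Str.μY.…
[3] ?Unit  ok  cont: ?Str.μY.…
[4] ?Str  ok  cont: μY.…
[5] !Unit  ok  cont: ?Unit.?Str.μY.…
[6] ?Unit  ok  cont: ?Str.μY.…
[7] ?Str  ok  cont: μY.…
[8] !Unit  ok  cont: ?Unit.?Str.μY.…
τ conforms to S (length 8)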